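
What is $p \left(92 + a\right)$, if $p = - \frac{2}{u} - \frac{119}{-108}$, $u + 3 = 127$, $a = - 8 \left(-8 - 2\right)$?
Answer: $\frac{156305}{837} \approx 186.74$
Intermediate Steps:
$a = 80$ ($a = \left(-8\right) \left(-10\right) = 80$)
$u = 124$ ($u = -3 + 127 = 124$)
$p = \frac{3635}{3348}$ ($p = - \frac{2}{124} - \frac{119}{-108} = \left(-2\right) \frac{1}{124} - - \frac{119}{108} = - \frac{1}{62} + \frac{119}{108} = \frac{3635}{3348} \approx 1.0857$)
$p \left(92 + a\right) = \frac{3635 \left(92 + 80\right)}{3348} = \frac{3635}{3348} \cdot 172 = \frac{156305}{837}$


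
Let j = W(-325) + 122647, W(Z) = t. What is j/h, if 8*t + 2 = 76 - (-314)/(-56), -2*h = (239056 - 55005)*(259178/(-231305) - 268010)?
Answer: 192577835155/38723990014608192 ≈ 4.9731e-6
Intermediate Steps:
h = 5704873528937814/231305 (h = -(239056 - 55005)*(259178/(-231305) - 268010)/2 = -184051*(259178*(-1/231305) - 268010)/2 = -184051*(-259178/231305 - 268010)/2 = -184051*(-61992312228)/(2*231305) = -½*(-11409747057875628/231305) = 5704873528937814/231305 ≈ 2.4664e+10)
t = 1915/224 (t = -¼ + (76 - (-314)/(-56))/8 = -¼ + (76 - (-314)*(-1)/56)/8 = -¼ + (76 - 1*157/28)/8 = -¼ + (76 - 157/28)/8 = -¼ + (⅛)*(1971/28) = -¼ + 1971/224 = 1915/224 ≈ 8.5491)
W(Z) = 1915/224
j = 27474843/224 (j = 1915/224 + 122647 = 27474843/224 ≈ 1.2266e+5)
j/h = 27474843/(224*(5704873528937814/231305)) = (27474843/224)*(231305/5704873528937814) = 192577835155/38723990014608192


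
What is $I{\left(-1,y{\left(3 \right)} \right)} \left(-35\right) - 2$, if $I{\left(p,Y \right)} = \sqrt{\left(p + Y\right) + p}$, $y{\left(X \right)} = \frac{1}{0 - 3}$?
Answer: $-2 - \frac{35 i \sqrt{21}}{3} \approx -2.0 - 53.463 i$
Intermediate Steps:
$y{\left(X \right)} = - \frac{1}{3}$ ($y{\left(X \right)} = \frac{1}{0 - 3} = \frac{1}{-3} = - \frac{1}{3}$)
$I{\left(p,Y \right)} = \sqrt{Y + 2 p}$ ($I{\left(p,Y \right)} = \sqrt{\left(Y + p\right) + p} = \sqrt{Y + 2 p}$)
$I{\left(-1,y{\left(3 \right)} \right)} \left(-35\right) - 2 = \sqrt{- \frac{1}{3} + 2 \left(-1\right)} \left(-35\right) - 2 = \sqrt{- \frac{1}{3} - 2} \left(-35\right) - 2 = \sqrt{- \frac{7}{3}} \left(-35\right) - 2 = \frac{i \sqrt{21}}{3} \left(-35\right) - 2 = - \frac{35 i \sqrt{21}}{3} - 2 = -2 - \frac{35 i \sqrt{21}}{3}$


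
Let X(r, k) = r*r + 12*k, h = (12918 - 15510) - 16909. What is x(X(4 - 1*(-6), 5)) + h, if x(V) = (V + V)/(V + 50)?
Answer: -409489/21 ≈ -19499.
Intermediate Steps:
h = -19501 (h = -2592 - 16909 = -19501)
X(r, k) = r² + 12*k
x(V) = 2*V/(50 + V) (x(V) = (2*V)/(50 + V) = 2*V/(50 + V))
x(X(4 - 1*(-6), 5)) + h = 2*((4 - 1*(-6))² + 12*5)/(50 + ((4 - 1*(-6))² + 12*5)) - 19501 = 2*((4 + 6)² + 60)/(50 + ((4 + 6)² + 60)) - 19501 = 2*(10² + 60)/(50 + (10² + 60)) - 19501 = 2*(100 + 60)/(50 + (100 + 60)) - 19501 = 2*160/(50 + 160) - 19501 = 2*160/210 - 19501 = 2*160*(1/210) - 19501 = 32/21 - 19501 = -409489/21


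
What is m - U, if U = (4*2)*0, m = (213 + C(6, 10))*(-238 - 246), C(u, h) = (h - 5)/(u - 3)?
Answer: -311696/3 ≈ -1.0390e+5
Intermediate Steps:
C(u, h) = (-5 + h)/(-3 + u)
m = -311696/3 (m = (213 + (-5 + 10)/(-3 + 6))*(-238 - 246) = (213 + 5/3)*(-484) = (644/3)*(-484) = -311696/3 ≈ -1.0390e+5)
U = 0 (U = 8*0 = 0)
m - U = -311696/3 - 1*0 = -311696/3 + 0 = -311696/3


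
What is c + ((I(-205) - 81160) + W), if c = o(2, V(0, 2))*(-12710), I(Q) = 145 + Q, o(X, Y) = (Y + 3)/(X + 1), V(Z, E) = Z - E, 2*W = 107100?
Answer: -95720/3 ≈ -31907.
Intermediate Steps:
W = 53550 (W = (½)*107100 = 53550)
o(X, Y) = (3 + Y)/(1 + X)
c = -12710/3 (c = ((3 + (0 - 1*2))/(1 + 2))*(-12710) = ((3 + (0 - 2))/3)*(-12710) = ((3 - 2)/3)*(-12710) = ((⅓)*1)*(-12710) = (⅓)*(-12710) = -12710/3 ≈ -4236.7)
c + ((I(-205) - 81160) + W) = -12710/3 + (((145 - 205) - 81160) + 53550) = -12710/3 + ((-60 - 81160) + 53550) = -12710/3 + (-81220 + 53550) = -12710/3 - 27670 = -95720/3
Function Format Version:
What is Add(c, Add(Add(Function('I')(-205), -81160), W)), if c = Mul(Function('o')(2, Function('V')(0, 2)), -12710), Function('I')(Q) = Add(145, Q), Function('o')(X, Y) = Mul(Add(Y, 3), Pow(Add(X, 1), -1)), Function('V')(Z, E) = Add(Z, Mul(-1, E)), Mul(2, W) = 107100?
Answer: Rational(-95720, 3) ≈ -31907.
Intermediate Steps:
W = 53550 (W = Mul(Rational(1, 2), 107100) = 53550)
Function('o')(X, Y) = Mul(Pow(Add(1, X), -1), Add(3, Y)) (Function('o')(X, Y) = Mul(Add(3, Y), Pow(Add(1, X), -1)) = Mul(Pow(Add(1, X), -1), Add(3, Y)))
c = Rational(-12710, 3) (c = Mul(Mul(Pow(Add(1, 2), -1), Add(3, Add(0, Mul(-1, 2)))), -12710) = Mul(Mul(Pow(3, -1), Add(3, Add(0, -2))), -12710) = Mul(Mul(Rational(1, 3), Add(3, -2)), -12710) = Mul(Mul(Rational(1, 3), 1), -12710) = Mul(Rational(1, 3), -12710) = Rational(-12710, 3) ≈ -4236.7)
Add(c, Add(Add(Function('I')(-205), -81160), W)) = Add(Rational(-12710, 3), Add(Add(Add(145, -205), -81160), 53550)) = Add(Rational(-12710, 3), Add(Add(-60, -81160), 53550)) = Add(Rational(-12710, 3), Add(-81220, 53550)) = Add(Rational(-12710, 3), -27670) = Rational(-95720, 3)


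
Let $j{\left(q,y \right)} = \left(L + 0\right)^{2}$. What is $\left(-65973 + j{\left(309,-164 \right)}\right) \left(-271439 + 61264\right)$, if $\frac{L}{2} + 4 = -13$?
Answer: $13622912975$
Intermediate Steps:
$L = -34$ ($L = -8 + 2 \left(-13\right) = -8 - 26 = -34$)
$j{\left(q,y \right)} = 1156$ ($j{\left(q,y \right)} = \left(-34 + 0\right)^{2} = \left(-34\right)^{2} = 1156$)
$\left(-65973 + j{\left(309,-164 \right)}\right) \left(-271439 + 61264\right) = \left(-65973 + 1156\right) \left(-271439 + 61264\right) = \left(-64817\right) \left(-210175\right) = 13622912975$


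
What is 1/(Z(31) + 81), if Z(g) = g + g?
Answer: 1/143 ≈ 0.0069930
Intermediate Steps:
Z(g) = 2*g
1/(Z(31) + 81) = 1/(2*31 + 81) = 1/(62 + 81) = 1/143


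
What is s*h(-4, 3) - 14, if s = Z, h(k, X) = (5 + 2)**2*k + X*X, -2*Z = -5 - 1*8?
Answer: -2459/2 ≈ -1229.5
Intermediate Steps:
Z = 13/2 (Z = -(-5 - 1*8)/2 = -(-5 - 8)/2 = -1/2*(-13) = 13/2 ≈ 6.5000)
h(k, X) = X**2 + 49*k (h(k, X) = 7**2*k + X**2 = 49*k + X**2 = X**2 + 49*k)
s = 13/2 ≈ 6.5000
s*h(-4, 3) - 14 = 13*(3**2 + 49*(-4))/2 - 14 = 13*(9 - 196)/2 - 14 = (13/2)*(-187) - 14 = -2431/2 - 14 = -2459/2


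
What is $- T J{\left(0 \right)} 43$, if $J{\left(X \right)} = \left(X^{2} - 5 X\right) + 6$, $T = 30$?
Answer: $-7740$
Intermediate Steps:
$J{\left(X \right)} = 6 + X^{2} - 5 X$
$- T J{\left(0 \right)} 43 = - 30 \left(6 + 0^{2} - 0\right) 43 = - 30 \left(6 + 0 + 0\right) 43 = - 30 \cdot 6 \cdot 43 = - 180 \cdot 43 = \left(-1\right) 7740 = -7740$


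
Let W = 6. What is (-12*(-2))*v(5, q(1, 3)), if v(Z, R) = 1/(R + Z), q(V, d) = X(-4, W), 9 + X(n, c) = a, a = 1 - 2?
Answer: -24/5 ≈ -4.8000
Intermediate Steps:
a = -1
X(n, c) = -10 (X(n, c) = -9 - 1 = -10)
q(V, d) = -10
(-12*(-2))*v(5, q(1, 3)) = (-12*(-2))/(-10 + 5) = 24/(-5) = 24*(-⅕) = -24/5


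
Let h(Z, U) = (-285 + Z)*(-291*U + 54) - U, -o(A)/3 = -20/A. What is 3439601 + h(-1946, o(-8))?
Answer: -1550023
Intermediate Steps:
o(A) = 60/A (o(A) = -(-60)/A = 60/A)
h(Z, U) = -U + (-285 + Z)*(54 - 291*U) (h(Z, U) = (-285 + Z)*(54 - 291*U) - U = -U + (-285 + Z)*(54 - 291*U))
3439601 + h(-1946, o(-8)) = 3439601 + (-15390 + 54*(-1946) + 82934*(60/(-8)) - 291*60/(-8)*(-1946)) = 3439601 + (-15390 - 105084 + 82934*(60*(-⅛)) - 291*60*(-⅛)*(-1946)) = 3439601 + (-15390 - 105084 + 82934*(-15/2) - 291*(-15/2)*(-1946)) = 3439601 + (-15390 - 105084 - 622005 - 4247145) = 3439601 - 4989624 = -1550023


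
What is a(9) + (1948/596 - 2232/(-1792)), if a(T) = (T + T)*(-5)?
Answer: -2853181/33376 ≈ -85.486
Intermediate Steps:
a(T) = -10*T (a(T) = (2*T)*(-5) = -10*T)
a(9) + (1948/596 - 2232/(-1792)) = -10*9 + (1948/596 - 2232/(-1792)) = -90 + (1948*(1/596) - 2232*(-1/1792)) = -90 + (487/149 + 279/224) = -90 + 150659/33376 = -2853181/33376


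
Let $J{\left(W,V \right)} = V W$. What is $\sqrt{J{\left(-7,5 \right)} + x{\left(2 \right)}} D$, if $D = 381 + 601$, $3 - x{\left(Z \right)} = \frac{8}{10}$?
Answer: $\frac{1964 i \sqrt{205}}{5} \approx 5624.0 i$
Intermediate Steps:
$x{\left(Z \right)} = \frac{11}{5}$ ($x{\left(Z \right)} = 3 - \frac{8}{10} = 3 - 8 \cdot \frac{1}{10} = 3 - \frac{4}{5} = \frac{11}{5}$)
$D = 982$
$\sqrt{J{\left(-7,5 \right)} + x{\left(2 \right)}} D = \sqrt{5 \left(-7\right) + \frac{11}{5}} \cdot 982 = \sqrt{-35 + \frac{11}{5}} \cdot 982 = \sqrt{- \frac{164}{5}} \cdot 982 = \frac{2 i \sqrt{205}}{5} \cdot 982 = \frac{1964 i \sqrt{205}}{5}$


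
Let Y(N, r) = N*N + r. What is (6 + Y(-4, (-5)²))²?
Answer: 2209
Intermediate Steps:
Y(N, r) = r + N² (Y(N, r) = N² + r = r + N²)
(6 + Y(-4, (-5)²))² = (6 + ((-5)² + (-4)²))² = (6 + (25 + 16))² = (6 + 41)² = 47² = 2209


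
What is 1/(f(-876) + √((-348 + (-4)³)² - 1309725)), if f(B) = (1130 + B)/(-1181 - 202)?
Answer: -351282/2180429183425 - 1912689*I*√1139981/2180429183425 ≈ -1.6111e-7 - 0.00093659*I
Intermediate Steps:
f(B) = -1130/1383 - B/1383 (f(B) = (1130 + B)/(-1383) = (1130 + B)*(-1/1383) = -1130/1383 - B/1383)
1/(f(-876) + √((-348 + (-4)³)² - 1309725)) = 1/((-1130/1383 - 1/1383*(-876)) + √((-348 + (-4)³)² - 1309725)) = 1/((-1130/1383 + 292/461) + √((-348 - 64)² - 1309725)) = 1/(-254/1383 + √((-412)² - 1309725)) = 1/(-254/1383 + √(169744 - 1309725)) = 1/(-254/1383 + √(-1139981)) = 1/(-254/1383 + I*√1139981)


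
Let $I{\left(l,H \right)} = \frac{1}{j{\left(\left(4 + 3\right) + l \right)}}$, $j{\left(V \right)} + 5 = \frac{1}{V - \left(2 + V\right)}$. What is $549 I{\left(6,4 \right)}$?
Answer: $- \frac{1098}{11} \approx -99.818$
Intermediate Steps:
$j{\left(V \right)} = - \frac{11}{2}$ ($j{\left(V \right)} = -5 + \frac{1}{V - \left(2 + V\right)} = -5 + \frac{1}{-2} = -5 - \frac{1}{2} = - \frac{11}{2}$)
$I{\left(l,H \right)} = - \frac{2}{11}$ ($I{\left(l,H \right)} = \frac{1}{- \frac{11}{2}} = - \frac{2}{11}$)
$549 I{\left(6,4 \right)} = 549 \left(- \frac{2}{11}\right) = - \frac{1098}{11}$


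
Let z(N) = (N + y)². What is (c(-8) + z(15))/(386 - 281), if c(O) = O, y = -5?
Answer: 92/105 ≈ 0.87619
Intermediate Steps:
z(N) = (-5 + N)² (z(N) = (N - 5)² = (-5 + N)²)
(c(-8) + z(15))/(386 - 281) = (-8 + (-5 + 15)²)/(386 - 281) = (-8 + 10²)/105 = (-8 + 100)*(1/105) = 92*(1/105) = 92/105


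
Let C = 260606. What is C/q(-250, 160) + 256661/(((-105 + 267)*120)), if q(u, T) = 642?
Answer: 871826167/2080080 ≈ 419.13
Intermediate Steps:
C/q(-250, 160) + 256661/(((-105 + 267)*120)) = 260606/642 + 256661/(((-105 + 267)*120)) = 260606*(1/642) + 256661/((162*120)) = 130303/321 + 256661/19440 = 871826167/2080080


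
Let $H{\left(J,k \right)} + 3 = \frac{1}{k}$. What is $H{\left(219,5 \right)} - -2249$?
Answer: $\frac{11231}{5} \approx 2246.2$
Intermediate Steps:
$H{\left(J,k \right)} = -3 + \frac{1}{k}$
$H{\left(219,5 \right)} - -2249 = \left(-3 + \frac{1}{5}\right) - -2249 = \left(-3 + \frac{1}{5}\right) + 2249 = - \frac{14}{5} + 2249 = \frac{11231}{5}$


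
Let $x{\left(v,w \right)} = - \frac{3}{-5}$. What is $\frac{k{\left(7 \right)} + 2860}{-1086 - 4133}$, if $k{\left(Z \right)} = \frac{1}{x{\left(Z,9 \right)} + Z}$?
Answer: $- \frac{108685}{198322} \approx -0.54802$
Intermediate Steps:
$x{\left(v,w \right)} = \frac{3}{5}$ ($x{\left(v,w \right)} = \left(-3\right) \left(- \frac{1}{5}\right) = \frac{3}{5}$)
$k{\left(Z \right)} = \frac{1}{\frac{3}{5} + Z}$
$\frac{k{\left(7 \right)} + 2860}{-1086 - 4133} = \frac{\frac{5}{3 + 5 \cdot 7} + 2860}{-1086 - 4133} = \frac{\frac{5}{3 + 35} + 2860}{-5219} = \left(\frac{5}{38} + 2860\right) \left(- \frac{1}{5219}\right) = \frac{108685}{38} \left(- \frac{1}{5219}\right) = - \frac{108685}{198322}$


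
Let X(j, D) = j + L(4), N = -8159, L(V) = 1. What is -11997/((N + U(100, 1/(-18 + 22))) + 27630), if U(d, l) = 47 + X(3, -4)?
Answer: -279/454 ≈ -0.61454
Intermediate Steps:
X(j, D) = 1 + j (X(j, D) = j + 1 = 1 + j)
U(d, l) = 51 (U(d, l) = 47 + (1 + 3) = 47 + 4 = 51)
-11997/((N + U(100, 1/(-18 + 22))) + 27630) = -11997/((-8159 + 51) + 27630) = -11997/(-8108 + 27630) = -11997/19522 = -11997*1/19522 = -279/454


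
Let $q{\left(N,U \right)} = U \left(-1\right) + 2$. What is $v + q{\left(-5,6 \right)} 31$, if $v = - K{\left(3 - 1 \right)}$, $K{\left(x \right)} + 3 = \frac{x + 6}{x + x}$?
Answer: $-123$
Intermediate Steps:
$q{\left(N,U \right)} = 2 - U$ ($q{\left(N,U \right)} = - U + 2 = 2 - U$)
$K{\left(x \right)} = -3 + \frac{6 + x}{2 x}$ ($K{\left(x \right)} = -3 + \frac{x + 6}{x + x} = -3 + \frac{6 + x}{2 x}$)
$v = 1$ ($v = - (- \frac{5}{2} + \frac{3}{3 - 1}) = - (- \frac{5}{2} + \frac{3}{2}) = \left(-1\right) \left(-1\right) = 1$)
$v + q{\left(-5,6 \right)} 31 = 1 + \left(2 - 6\right) 31 = 1 - 124 = -123$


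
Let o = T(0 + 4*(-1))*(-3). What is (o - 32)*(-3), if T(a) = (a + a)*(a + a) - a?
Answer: 708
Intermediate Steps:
T(a) = -a + 4*a² (T(a) = (2*a)*(2*a) - a = 4*a² - a = -a + 4*a²)
o = -204 (o = ((0 + 4*(-1))*(-1 + 4*(0 + 4*(-1))))*(-3) = ((0 - 4)*(-1 + 4*(0 - 4)))*(-3) = -4*(-1 + 4*(-4))*(-3) = -4*(-1 - 16)*(-3) = -4*(-17)*(-3) = 68*(-3) = -204)
(o - 32)*(-3) = (-204 - 32)*(-3) = -236*(-3) = 708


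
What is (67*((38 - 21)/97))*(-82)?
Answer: -93398/97 ≈ -962.87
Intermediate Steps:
(67*((38 - 21)/97))*(-82) = (67*(17*(1/97)))*(-82) = (67*(17/97))*(-82) = (1139/97)*(-82) = -93398/97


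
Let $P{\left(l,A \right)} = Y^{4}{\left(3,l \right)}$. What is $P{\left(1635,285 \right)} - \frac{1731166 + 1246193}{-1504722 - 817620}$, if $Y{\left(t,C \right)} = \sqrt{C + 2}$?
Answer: $\frac{188586153829}{70374} \approx 2.6798 \cdot 10^{6}$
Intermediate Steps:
$Y{\left(t,C \right)} = \sqrt{2 + C}$
$P{\left(l,A \right)} = \left(2 + l\right)^{2}$ ($P{\left(l,A \right)} = \left(\sqrt{2 + l}\right)^{4} = \left(2 + l\right)^{2}$)
$P{\left(1635,285 \right)} - \frac{1731166 + 1246193}{-1504722 - 817620} = \left(2 + 1635\right)^{2} - \frac{1731166 + 1246193}{-1504722 - 817620} = 1637^{2} - \frac{2977359}{-2322342} = 2679769 - 2977359 \left(- \frac{1}{2322342}\right) = 2679769 - - \frac{90223}{70374} = 2679769 + \frac{90223}{70374} = \frac{188586153829}{70374}$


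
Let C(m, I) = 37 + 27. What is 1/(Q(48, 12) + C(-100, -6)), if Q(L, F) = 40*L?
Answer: 1/1984 ≈ 0.00050403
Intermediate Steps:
C(m, I) = 64
1/(Q(48, 12) + C(-100, -6)) = 1/(40*48 + 64) = 1/(1920 + 64) = 1/1984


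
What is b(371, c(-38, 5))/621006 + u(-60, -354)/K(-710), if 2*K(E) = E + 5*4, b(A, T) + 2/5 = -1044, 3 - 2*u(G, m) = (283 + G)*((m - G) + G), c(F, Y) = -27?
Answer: -8171006551/71415690 ≈ -114.41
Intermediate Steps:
u(G, m) = 3/2 - m*(283 + G)/2 (u(G, m) = 3/2 - (283 + G)*((m - G) + G)/2 = 3/2 - (283 + G)*m/2 = 3/2 - m*(283 + G)/2)
b(A, T) = -5222/5 (b(A, T) = -⅖ - 1044 = -5222/5)
K(E) = 10 + E/2 (K(E) = (E + 5*4)/2 = (E + 20)/2 = (20 + E)/2 = 10 + E/2)
b(371, c(-38, 5))/621006 + u(-60, -354)/K(-710) = -5222/5/621006 + (3/2 - 283/2*(-354) - ½*(-60)*(-354))/(10 + (½)*(-710)) = -5222/5*1/621006 + (3/2 + 50091 - 10620)/(10 - 355) = -2611/1552515 + (78945/2)/(-345) = -2611/1552515 + (78945/2)*(-1/345) = -2611/1552515 - 5263/46 = -8171006551/71415690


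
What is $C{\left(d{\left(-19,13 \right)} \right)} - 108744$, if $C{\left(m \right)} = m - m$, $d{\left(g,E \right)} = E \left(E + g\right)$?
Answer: $-108744$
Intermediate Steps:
$C{\left(m \right)} = 0$
$C{\left(d{\left(-19,13 \right)} \right)} - 108744 = 0 - 108744 = -108744$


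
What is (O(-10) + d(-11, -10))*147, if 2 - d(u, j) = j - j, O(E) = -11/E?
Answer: 4557/10 ≈ 455.70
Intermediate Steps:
d(u, j) = 2 (d(u, j) = 2 - (j - j) = 2 - 1*0 = 2 + 0 = 2)
(O(-10) + d(-11, -10))*147 = (-11/(-10) + 2)*147 = (-11*(-⅒) + 2)*147 = (11/10 + 2)*147 = (31/10)*147 = 4557/10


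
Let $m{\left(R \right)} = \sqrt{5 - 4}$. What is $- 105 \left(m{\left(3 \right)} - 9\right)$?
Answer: $840$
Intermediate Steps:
$m{\left(R \right)} = 1$ ($m{\left(R \right)} = \sqrt{1} = 1$)
$- 105 \left(m{\left(3 \right)} - 9\right) = - 105 \left(1 - 9\right) = \left(-105\right) \left(-8\right) = 840$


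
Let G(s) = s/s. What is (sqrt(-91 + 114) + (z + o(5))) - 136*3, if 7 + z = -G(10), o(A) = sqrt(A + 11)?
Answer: -412 + sqrt(23) ≈ -407.20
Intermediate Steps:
G(s) = 1
o(A) = sqrt(11 + A)
z = -8 (z = -7 - 1*1 = -7 - 1 = -8)
(sqrt(-91 + 114) + (z + o(5))) - 136*3 = (sqrt(-91 + 114) + (-8 + sqrt(11 + 5))) - 136*3 = (sqrt(23) + (-8 + sqrt(16))) - 408 = (sqrt(23) + (-8 + 4)) - 408 = (sqrt(23) - 4) - 408 = (-4 + sqrt(23)) - 408 = -412 + sqrt(23)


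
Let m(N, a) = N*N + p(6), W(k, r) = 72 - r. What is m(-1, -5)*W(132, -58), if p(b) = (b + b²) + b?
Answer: 6370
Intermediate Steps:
p(b) = b² + 2*b
m(N, a) = 48 + N² (m(N, a) = N*N + 6*(2 + 6) = N² + 6*8 = N² + 48 = 48 + N²)
m(-1, -5)*W(132, -58) = (48 + (-1)²)*(72 - 1*(-58)) = (48 + 1)*(72 + 58) = 49*130 = 6370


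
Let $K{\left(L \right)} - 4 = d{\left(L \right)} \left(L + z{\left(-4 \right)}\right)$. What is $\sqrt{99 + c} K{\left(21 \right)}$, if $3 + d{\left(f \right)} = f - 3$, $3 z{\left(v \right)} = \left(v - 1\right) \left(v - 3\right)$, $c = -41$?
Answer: $494 \sqrt{58} \approx 3762.2$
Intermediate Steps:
$z{\left(v \right)} = \frac{\left(-1 + v\right) \left(-3 + v\right)}{3}$ ($z{\left(v \right)} = \frac{\left(v - 1\right) \left(v - 3\right)}{3} = \frac{\left(-1 + v\right) \left(-3 + v\right)}{3}$)
$d{\left(f \right)} = -6 + f$ ($d{\left(f \right)} = -3 + \left(f - 3\right) = -3 + \left(-3 + f\right) = -6 + f$)
$K{\left(L \right)} = 4 + \left(-6 + L\right) \left(\frac{35}{3} + L\right)$ ($K{\left(L \right)} = 4 + \left(-6 + L\right) \left(L + \left(1 - - \frac{16}{3} + \frac{\left(-4\right)^{2}}{3}\right)\right) = 4 + \left(-6 + L\right) \left(L + \left(1 + \frac{16}{3} + \frac{1}{3} \cdot 16\right)\right) = 4 + \left(-6 + L\right) \left(L + \left(1 + \frac{16}{3} + \frac{16}{3}\right)\right) = 4 + \left(-6 + L\right) \left(L + \frac{35}{3}\right) = 4 + \left(-6 + L\right) \left(\frac{35}{3} + L\right)$)
$\sqrt{99 + c} K{\left(21 \right)} = \sqrt{99 - 41} \left(-66 + 21^{2} + \frac{17}{3} \cdot 21\right) = \sqrt{58} \left(-66 + 441 + 119\right) = \sqrt{58} \cdot 494 = 494 \sqrt{58}$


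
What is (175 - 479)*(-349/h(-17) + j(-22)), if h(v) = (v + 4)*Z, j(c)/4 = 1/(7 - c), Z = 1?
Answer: -3092592/377 ≈ -8203.2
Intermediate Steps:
j(c) = 4/(7 - c)
h(v) = 4 + v (h(v) = (v + 4)*1 = (4 + v)*1 = 4 + v)
(175 - 479)*(-349/h(-17) + j(-22)) = (175 - 479)*(-349/(4 - 17) - 4/(-7 - 22)) = -304*(-349/(-13) - 4/(-29)) = -304*(-349*(-1/13) - 4*(-1/29)) = -304*(349/13 + 4/29) = -304*10173/377 = -3092592/377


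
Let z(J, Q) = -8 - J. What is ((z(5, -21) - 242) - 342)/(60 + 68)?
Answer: -597/128 ≈ -4.6641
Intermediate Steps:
((z(5, -21) - 242) - 342)/(60 + 68) = (((-8 - 1*5) - 242) - 342)/(60 + 68) = (((-8 - 5) - 242) - 342)/128 = ((-13 - 242) - 342)*(1/128) = (-255 - 342)*(1/128) = -597*1/128 = -597/128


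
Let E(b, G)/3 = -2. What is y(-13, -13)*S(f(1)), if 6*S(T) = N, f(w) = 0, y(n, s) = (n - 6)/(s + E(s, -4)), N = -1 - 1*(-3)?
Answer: 1/3 ≈ 0.33333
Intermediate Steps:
E(b, G) = -6 (E(b, G) = 3*(-2) = -6)
N = 2 (N = -1 + 3 = 2)
y(n, s) = (-6 + n)/(-6 + s) (y(n, s) = (n - 6)/(s - 6) = (-6 + n)/(-6 + s))
S(T) = 1/3 (S(T) = (1/6)*2 = 1/3)
y(-13, -13)*S(f(1)) = ((-6 - 13)/(-6 - 13))*(1/3) = (-19/(-19))*(1/3) = -1/19*(-19)*(1/3) = 1*(1/3) = 1/3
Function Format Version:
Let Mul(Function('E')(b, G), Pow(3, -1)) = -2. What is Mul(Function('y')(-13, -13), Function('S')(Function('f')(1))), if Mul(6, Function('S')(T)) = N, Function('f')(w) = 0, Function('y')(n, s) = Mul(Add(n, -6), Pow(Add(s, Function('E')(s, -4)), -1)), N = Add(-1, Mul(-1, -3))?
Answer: Rational(1, 3) ≈ 0.33333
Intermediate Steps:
Function('E')(b, G) = -6 (Function('E')(b, G) = Mul(3, -2) = -6)
N = 2 (N = Add(-1, 3) = 2)
Function('y')(n, s) = Mul(Pow(Add(-6, s), -1), Add(-6, n)) (Function('y')(n, s) = Mul(Add(n, -6), Pow(Add(s, -6), -1)) = Mul(Add(-6, n), Pow(Add(-6, s), -1)) = Mul(Pow(Add(-6, s), -1), Add(-6, n)))
Function('S')(T) = Rational(1, 3) (Function('S')(T) = Mul(Rational(1, 6), 2) = Rational(1, 3))
Mul(Function('y')(-13, -13), Function('S')(Function('f')(1))) = Mul(Mul(Pow(Add(-6, -13), -1), Add(-6, -13)), Rational(1, 3)) = Mul(Mul(Pow(-19, -1), -19), Rational(1, 3)) = Mul(Mul(Rational(-1, 19), -19), Rational(1, 3)) = Mul(1, Rational(1, 3)) = Rational(1, 3)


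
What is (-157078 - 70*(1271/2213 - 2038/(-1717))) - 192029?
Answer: -1326977667217/3799721 ≈ -3.4923e+5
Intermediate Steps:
(-157078 - 70*(1271/2213 - 2038/(-1717))) - 192029 = (-157078 - 70*(1271*(1/2213) - 2038*(-1/1717))) - 192029 = (-157078 - 70*(1271/2213 + 2038/1717)) - 192029 = (-157078 - 70*6692401/3799721) - 192029 = (-157078 - 468468070/3799721) - 192029 = -597321043308/3799721 - 192029 = -1326977667217/3799721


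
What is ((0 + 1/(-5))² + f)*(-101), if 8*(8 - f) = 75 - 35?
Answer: -7676/25 ≈ -307.04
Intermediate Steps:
f = 3 (f = 8 - (75 - 35)/8 = 8 - ⅛*40 = 8 - 5 = 3)
((0 + 1/(-5))² + f)*(-101) = ((0 + 1/(-5))² + 3)*(-101) = ((0 + 1*(-⅕))² + 3)*(-101) = ((0 - ⅕)² + 3)*(-101) = ((-⅕)² + 3)*(-101) = (1/25 + 3)*(-101) = (76/25)*(-101) = -7676/25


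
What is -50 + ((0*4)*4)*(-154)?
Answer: -50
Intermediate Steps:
-50 + ((0*4)*4)*(-154) = -50 + (0*4)*(-154) = -50 + 0*(-154) = -50 + 0 = -50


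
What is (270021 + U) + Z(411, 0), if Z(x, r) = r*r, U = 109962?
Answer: 379983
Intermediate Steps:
Z(x, r) = r²
(270021 + U) + Z(411, 0) = (270021 + 109962) + 0² = 379983 + 0 = 379983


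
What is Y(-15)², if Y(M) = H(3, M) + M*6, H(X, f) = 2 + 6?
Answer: 6724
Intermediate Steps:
H(X, f) = 8
Y(M) = 8 + 6*M (Y(M) = 8 + M*6 = 8 + 6*M)
Y(-15)² = (8 + 6*(-15))² = (8 - 90)² = (-82)² = 6724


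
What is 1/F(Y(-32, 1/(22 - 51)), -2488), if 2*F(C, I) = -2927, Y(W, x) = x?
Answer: -2/2927 ≈ -0.00068329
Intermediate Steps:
F(C, I) = -2927/2 (F(C, I) = (½)*(-2927) = -2927/2)
1/F(Y(-32, 1/(22 - 51)), -2488) = 1/(-2927/2) = -2/2927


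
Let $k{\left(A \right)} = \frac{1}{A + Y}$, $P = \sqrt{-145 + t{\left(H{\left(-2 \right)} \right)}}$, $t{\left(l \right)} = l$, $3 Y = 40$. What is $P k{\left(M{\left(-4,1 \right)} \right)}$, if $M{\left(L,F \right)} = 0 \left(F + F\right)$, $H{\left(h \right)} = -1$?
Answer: $\frac{3 i \sqrt{146}}{40} \approx 0.90623 i$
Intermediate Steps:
$Y = \frac{40}{3}$ ($Y = \frac{1}{3} \cdot 40 = \frac{40}{3} \approx 13.333$)
$M{\left(L,F \right)} = 0$ ($M{\left(L,F \right)} = 0 \cdot 2 F = 0$)
$P = i \sqrt{146}$ ($P = \sqrt{-145 - 1} = \sqrt{-146} = i \sqrt{146} \approx 12.083 i$)
$k{\left(A \right)} = \frac{1}{\frac{40}{3} + A}$ ($k{\left(A \right)} = \frac{1}{A + \frac{40}{3}} = \frac{1}{\frac{40}{3} + A}$)
$P k{\left(M{\left(-4,1 \right)} \right)} = i \sqrt{146} \frac{3}{40 + 3 \cdot 0} = i \sqrt{146} \frac{3}{40 + 0} = i \sqrt{146} \cdot \frac{3}{40} = \frac{3 i \sqrt{146}}{40}$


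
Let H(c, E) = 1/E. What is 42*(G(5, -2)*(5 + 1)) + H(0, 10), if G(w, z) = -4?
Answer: -10079/10 ≈ -1007.9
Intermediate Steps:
42*(G(5, -2)*(5 + 1)) + H(0, 10) = 42*(-4*(5 + 1)) + 1/10 = 42*(-4*6) + ⅒ = 42*(-24) + ⅒ = -1008 + ⅒ = -10079/10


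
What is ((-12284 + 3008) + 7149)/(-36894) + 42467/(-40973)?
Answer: -493209309/503885954 ≈ -0.97881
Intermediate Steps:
((-12284 + 3008) + 7149)/(-36894) + 42467/(-40973) = (-9276 + 7149)*(-1/36894) + 42467*(-1/40973) = -2127*(-1/36894) - 42467/40973 = 709/12298 - 42467/40973 = -493209309/503885954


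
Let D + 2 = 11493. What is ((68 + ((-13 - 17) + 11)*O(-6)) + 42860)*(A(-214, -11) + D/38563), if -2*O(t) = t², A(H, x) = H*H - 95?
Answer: 76258145993580/38563 ≈ 1.9775e+9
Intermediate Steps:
D = 11491 (D = -2 + 11493 = 11491)
A(H, x) = -95 + H² (A(H, x) = H² - 95 = -95 + H²)
O(t) = -t²/2
((68 + ((-13 - 17) + 11)*O(-6)) + 42860)*(A(-214, -11) + D/38563) = ((68 + ((-13 - 17) + 11)*(-½*(-6)²)) + 42860)*((-95 + (-214)²) + 11491/38563) = ((68 + (-30 + 11)*(-½*36)) + 42860)*((-95 + 45796) + 11491*(1/38563)) = ((68 - 19*(-18)) + 42860)*(45701 + 11491/38563) = ((68 + 342) + 42860)*(1762379154/38563) = (410 + 42860)*(1762379154/38563) = 43270*(1762379154/38563) = 76258145993580/38563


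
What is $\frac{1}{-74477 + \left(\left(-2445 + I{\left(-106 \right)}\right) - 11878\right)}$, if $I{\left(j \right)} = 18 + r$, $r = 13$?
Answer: $- \frac{1}{88769} \approx -1.1265 \cdot 10^{-5}$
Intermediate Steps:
$I{\left(j \right)} = 31$ ($I{\left(j \right)} = 18 + 13 = 31$)
$\frac{1}{-74477 + \left(\left(-2445 + I{\left(-106 \right)}\right) - 11878\right)} = \frac{1}{-74477 + \left(\left(-2445 + 31\right) - 11878\right)} = \frac{1}{-74477 - 14292} = \frac{1}{-88769} = - \frac{1}{88769}$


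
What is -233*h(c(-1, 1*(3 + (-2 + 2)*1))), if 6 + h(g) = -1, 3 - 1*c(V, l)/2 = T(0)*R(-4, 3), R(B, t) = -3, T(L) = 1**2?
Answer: 1631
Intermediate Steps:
T(L) = 1
c(V, l) = 12 (c(V, l) = 6 - 2*(-3) = 6 + 6 = 12)
h(g) = -7 (h(g) = -6 - 1 = -7)
-233*h(c(-1, 1*(3 + (-2 + 2)*1))) = -233*(-7) = 1631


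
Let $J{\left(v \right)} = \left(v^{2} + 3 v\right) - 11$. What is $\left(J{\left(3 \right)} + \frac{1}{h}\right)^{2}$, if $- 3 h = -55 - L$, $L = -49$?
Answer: $\frac{225}{4} \approx 56.25$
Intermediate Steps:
$h = 2$ ($h = - \frac{-55 - -49}{3} = - \frac{-55 + 49}{3} = \left(- \frac{1}{3}\right) \left(-6\right) = 2$)
$J{\left(v \right)} = -11 + v^{2} + 3 v$
$\left(J{\left(3 \right)} + \frac{1}{h}\right)^{2} = \left(\left(-11 + 3^{2} + 3 \cdot 3\right) + \frac{1}{2}\right)^{2} = \left(\left(-11 + 9 + 9\right) + \frac{1}{2}\right)^{2} = \left(7 + \frac{1}{2}\right)^{2} = \left(\frac{15}{2}\right)^{2} = \frac{225}{4}$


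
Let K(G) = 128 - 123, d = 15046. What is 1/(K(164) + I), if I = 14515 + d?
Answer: 1/29566 ≈ 3.3823e-5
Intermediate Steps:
K(G) = 5
I = 29561 (I = 14515 + 15046 = 29561)
1/(K(164) + I) = 1/(5 + 29561) = 1/29566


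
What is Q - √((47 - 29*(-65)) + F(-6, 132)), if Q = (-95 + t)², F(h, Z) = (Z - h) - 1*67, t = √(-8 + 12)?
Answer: 8649 - √2003 ≈ 8604.3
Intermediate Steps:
t = 2 (t = √4 = 2)
F(h, Z) = -67 + Z - h (F(h, Z) = (Z - h) - 67 = -67 + Z - h)
Q = 8649 (Q = (-95 + 2)² = (-93)² = 8649)
Q - √((47 - 29*(-65)) + F(-6, 132)) = 8649 - √((47 - 29*(-65)) + (-67 + 132 - 1*(-6))) = 8649 - √((47 + 1885) + (-67 + 132 + 6)) = 8649 - √(1932 + 71) = 8649 - √2003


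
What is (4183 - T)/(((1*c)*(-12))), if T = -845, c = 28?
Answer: -419/28 ≈ -14.964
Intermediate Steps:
(4183 - T)/(((1*c)*(-12))) = (4183 - 1*(-845))/(((1*28)*(-12))) = (4183 + 845)/((28*(-12))) = 5028/(-336) = 5028*(-1/336) = -419/28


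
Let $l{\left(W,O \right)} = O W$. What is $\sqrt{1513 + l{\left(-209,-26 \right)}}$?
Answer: $\sqrt{6947} \approx 83.349$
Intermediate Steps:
$\sqrt{1513 + l{\left(-209,-26 \right)}} = \sqrt{1513 - -5434} = \sqrt{1513 + 5434} = \sqrt{6947}$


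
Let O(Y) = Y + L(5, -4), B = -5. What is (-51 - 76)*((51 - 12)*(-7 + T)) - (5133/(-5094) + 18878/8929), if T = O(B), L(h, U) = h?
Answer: 525645578257/15161442 ≈ 34670.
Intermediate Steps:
O(Y) = 5 + Y (O(Y) = Y + 5 = 5 + Y)
T = 0 (T = 5 - 5 = 0)
(-51 - 76)*((51 - 12)*(-7 + T)) - (5133/(-5094) + 18878/8929) = (-51 - 76)*((51 - 12)*(-7 + 0)) - (5133/(-5094) + 18878/8929) = -4953*(-7) - (5133*(-1/5094) + 18878*(1/8929)) = -127*(-273) - (-1711/1698 + 18878/8929) = 34671 - 1*16777325/15161442 = 34671 - 16777325/15161442 = 525645578257/15161442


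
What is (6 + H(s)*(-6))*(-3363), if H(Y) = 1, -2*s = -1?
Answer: 0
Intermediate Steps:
s = 1/2 (s = -1/2*(-1) = 1/2 ≈ 0.50000)
(6 + H(s)*(-6))*(-3363) = (6 + 1*(-6))*(-3363) = (6 - 6)*(-3363) = 0*(-3363) = 0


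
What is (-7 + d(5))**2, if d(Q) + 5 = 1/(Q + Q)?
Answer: 14161/100 ≈ 141.61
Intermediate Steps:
d(Q) = -5 + 1/(2*Q) (d(Q) = -5 + 1/(Q + Q) = -5 + 1/(2*Q))
(-7 + d(5))**2 = (-7 + (-5 + (1/2)/5))**2 = (-7 + (-5 + (1/2)*(1/5)))**2 = (-7 + (-5 + 1/10))**2 = (-7 - 49/10)**2 = (-119/10)**2 = 14161/100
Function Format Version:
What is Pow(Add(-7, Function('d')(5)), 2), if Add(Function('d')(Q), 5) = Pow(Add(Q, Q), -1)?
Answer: Rational(14161, 100) ≈ 141.61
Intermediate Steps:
Function('d')(Q) = Add(-5, Mul(Rational(1, 2), Pow(Q, -1))) (Function('d')(Q) = Add(-5, Pow(Add(Q, Q), -1)) = Add(-5, Pow(Mul(2, Q), -1)) = Add(-5, Mul(Rational(1, 2), Pow(Q, -1))))
Pow(Add(-7, Function('d')(5)), 2) = Pow(Add(-7, Add(-5, Mul(Rational(1, 2), Pow(5, -1)))), 2) = Pow(Add(-7, Add(-5, Mul(Rational(1, 2), Rational(1, 5)))), 2) = Pow(Add(-7, Add(-5, Rational(1, 10))), 2) = Pow(Add(-7, Rational(-49, 10)), 2) = Pow(Rational(-119, 10), 2) = Rational(14161, 100)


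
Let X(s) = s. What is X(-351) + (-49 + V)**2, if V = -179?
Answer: 51633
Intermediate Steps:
X(-351) + (-49 + V)**2 = -351 + (-49 - 179)**2 = -351 + (-228)**2 = -351 + 51984 = 51633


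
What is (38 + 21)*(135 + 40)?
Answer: 10325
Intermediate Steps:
(38 + 21)*(135 + 40) = 59*175 = 10325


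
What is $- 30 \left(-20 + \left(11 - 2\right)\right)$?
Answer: $330$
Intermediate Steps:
$- 30 \left(-20 + \left(11 - 2\right)\right) = - 30 \left(-20 + 9\right) = \left(-30\right) \left(-11\right) = 330$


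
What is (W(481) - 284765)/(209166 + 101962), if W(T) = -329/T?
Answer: -68486147/74826284 ≈ -0.91527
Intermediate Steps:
(W(481) - 284765)/(209166 + 101962) = (-329/481 - 284765)/(209166 + 101962) = (-329*1/481 - 284765)/311128 = (-329/481 - 284765)*(1/311128) = -136972294/481*1/311128 = -68486147/74826284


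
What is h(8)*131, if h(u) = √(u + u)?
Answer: 524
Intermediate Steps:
h(u) = √2*√u (h(u) = √(2*u) = √2*√u)
h(8)*131 = (√2*√8)*131 = (√2*(2*√2))*131 = 4*131 = 524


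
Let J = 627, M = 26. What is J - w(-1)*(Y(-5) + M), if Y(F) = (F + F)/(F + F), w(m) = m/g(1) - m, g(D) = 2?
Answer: 1227/2 ≈ 613.50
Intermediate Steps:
w(m) = -m/2 (w(m) = m/2 - m = -m/2)
Y(F) = 1 (Y(F) = (2*F)/((2*F)) = (2*F)*(1/(2*F)) = 1)
J - w(-1)*(Y(-5) + M) = 627 - (-1/2*(-1))*(1 + 26) = 627 - 27/2 = 1227/2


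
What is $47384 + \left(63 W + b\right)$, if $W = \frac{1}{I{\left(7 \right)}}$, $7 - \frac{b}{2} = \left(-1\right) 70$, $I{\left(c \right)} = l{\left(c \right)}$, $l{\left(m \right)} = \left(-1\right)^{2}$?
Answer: $47601$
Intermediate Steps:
$l{\left(m \right)} = 1$
$I{\left(c \right)} = 1$
$b = 154$ ($b = 14 - 2 \left(\left(-1\right) 70\right) = 14 - -140 = 14 + 140 = 154$)
$W = 1$ ($W = 1^{-1} = 1$)
$47384 + \left(63 W + b\right) = 47384 + \left(63 \cdot 1 + 154\right) = 47384 + \left(63 + 154\right) = 47384 + 217 = 47601$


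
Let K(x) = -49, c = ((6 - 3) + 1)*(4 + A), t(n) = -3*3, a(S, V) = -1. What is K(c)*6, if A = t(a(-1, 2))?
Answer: -294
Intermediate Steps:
t(n) = -9
A = -9
c = -20 (c = ((6 - 3) + 1)*(4 - 9) = (3 + 1)*(-5) = 4*(-5) = -20)
K(c)*6 = -49*6 = -294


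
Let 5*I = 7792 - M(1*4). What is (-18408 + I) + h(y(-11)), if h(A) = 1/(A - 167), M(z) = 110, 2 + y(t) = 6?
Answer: -13750359/815 ≈ -16872.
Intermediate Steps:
y(t) = 4 (y(t) = -2 + 6 = 4)
h(A) = 1/(-167 + A)
I = 7682/5 (I = (7792 - 1*110)/5 = (7792 - 110)/5 = (⅕)*7682 = 7682/5 ≈ 1536.4)
(-18408 + I) + h(y(-11)) = (-18408 + 7682/5) + 1/(-167 + 4) = -84358/5 + 1/(-163) = -84358/5 - 1/163 = -13750359/815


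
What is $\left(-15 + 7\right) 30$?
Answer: $-240$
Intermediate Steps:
$\left(-15 + 7\right) 30 = \left(-8\right) 30 = -240$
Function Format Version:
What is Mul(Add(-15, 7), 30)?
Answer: -240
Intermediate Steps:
Mul(Add(-15, 7), 30) = Mul(-8, 30) = -240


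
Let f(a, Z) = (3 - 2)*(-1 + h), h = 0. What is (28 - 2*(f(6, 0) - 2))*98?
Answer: 3332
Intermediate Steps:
f(a, Z) = -1 (f(a, Z) = (3 - 2)*(-1 + 0) = 1*(-1) = -1)
(28 - 2*(f(6, 0) - 2))*98 = (28 - 2*(-1 - 2))*98 = (28 - 2*(-3))*98 = (28 + 6)*98 = 34*98 = 3332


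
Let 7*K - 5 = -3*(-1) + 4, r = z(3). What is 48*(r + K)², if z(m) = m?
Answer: 52272/49 ≈ 1066.8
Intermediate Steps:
r = 3
K = 12/7 (K = 5/7 + (-3*(-1) + 4)/7 = 5/7 + (3 + 4)/7 = 5/7 + (⅐)*7 = 5/7 + 1 = 12/7 ≈ 1.7143)
48*(r + K)² = 48*(3 + 12/7)² = 48*(33/7)² = 48*(1089/49) = 52272/49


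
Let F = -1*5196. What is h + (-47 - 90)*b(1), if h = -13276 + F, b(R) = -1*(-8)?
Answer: -19568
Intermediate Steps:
b(R) = 8
F = -5196
h = -18472 (h = -13276 - 5196 = -18472)
h + (-47 - 90)*b(1) = -18472 + (-47 - 90)*8 = -18472 - 137*8 = -18472 - 1096 = -19568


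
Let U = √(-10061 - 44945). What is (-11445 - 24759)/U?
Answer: 2586*I*√55006/3929 ≈ 154.37*I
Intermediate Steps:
U = I*√55006 (U = √(-55006) = I*√55006 ≈ 234.53*I)
(-11445 - 24759)/U = (-11445 - 24759)/((I*√55006)) = -(-2586)*I*√55006/3929 = 2586*I*√55006/3929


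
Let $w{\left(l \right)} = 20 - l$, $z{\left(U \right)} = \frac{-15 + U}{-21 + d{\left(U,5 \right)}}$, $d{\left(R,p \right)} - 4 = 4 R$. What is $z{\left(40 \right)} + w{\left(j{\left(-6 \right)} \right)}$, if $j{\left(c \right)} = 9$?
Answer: $\frac{1598}{143} \approx 11.175$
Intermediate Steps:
$d{\left(R,p \right)} = 4 + 4 R$
$z{\left(U \right)} = \frac{-15 + U}{-17 + 4 U}$ ($z{\left(U \right)} = \frac{-15 + U}{-21 + \left(4 + 4 U\right)} = \frac{-15 + U}{-17 + 4 U}$)
$z{\left(40 \right)} + w{\left(j{\left(-6 \right)} \right)} = \frac{-15 + 40}{-17 + 4 \cdot 40} + \left(20 - 9\right) = \frac{1}{-17 + 160} \cdot 25 + \left(20 - 9\right) = \frac{1}{143} \cdot 25 + 11 = \frac{25}{143} + 11 = \frac{1598}{143}$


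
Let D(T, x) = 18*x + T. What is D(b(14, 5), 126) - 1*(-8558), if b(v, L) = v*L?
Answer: 10896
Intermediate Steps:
b(v, L) = L*v
D(T, x) = T + 18*x
D(b(14, 5), 126) - 1*(-8558) = (5*14 + 18*126) - 1*(-8558) = (70 + 2268) + 8558 = 2338 + 8558 = 10896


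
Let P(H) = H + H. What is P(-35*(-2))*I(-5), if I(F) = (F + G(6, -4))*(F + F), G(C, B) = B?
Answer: 12600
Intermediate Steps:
I(F) = 2*F*(-4 + F) (I(F) = (F - 4)*(F + F) = (-4 + F)*(2*F) = 2*F*(-4 + F))
P(H) = 2*H
P(-35*(-2))*I(-5) = (2*(-35*(-2)))*(2*(-5)*(-4 - 5)) = (2*70)*(2*(-5)*(-9)) = 140*90 = 12600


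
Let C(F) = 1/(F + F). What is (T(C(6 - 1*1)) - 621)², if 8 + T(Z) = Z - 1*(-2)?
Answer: 39300361/100 ≈ 3.9300e+5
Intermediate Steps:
C(F) = 1/(2*F)
T(Z) = -6 + Z (T(Z) = -8 + (Z - 1*(-2)) = -8 + (Z + 2) = -8 + (2 + Z) = -6 + Z)
(T(C(6 - 1*1)) - 621)² = ((-6 + 1/(2*(6 - 1*1))) - 621)² = ((-6 + 1/(2*(6 - 1))) - 621)² = ((-6 + (½)/5) - 621)² = ((-6 + (½)*(⅕)) - 621)² = ((-6 + ⅒) - 621)² = (-59/10 - 621)² = (-6269/10)² = 39300361/100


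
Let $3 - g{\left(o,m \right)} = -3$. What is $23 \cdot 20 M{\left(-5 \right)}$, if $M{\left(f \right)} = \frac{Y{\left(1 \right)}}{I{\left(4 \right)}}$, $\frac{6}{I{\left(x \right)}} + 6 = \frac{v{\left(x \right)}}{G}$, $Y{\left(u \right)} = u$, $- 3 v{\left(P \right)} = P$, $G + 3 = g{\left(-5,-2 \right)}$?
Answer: $- \frac{13340}{27} \approx -494.07$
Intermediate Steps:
$g{\left(o,m \right)} = 6$ ($g{\left(o,m \right)} = 3 - -3 = 3 + 3 = 6$)
$G = 3$ ($G = -3 + 6 = 3$)
$v{\left(P \right)} = - \frac{P}{3}$
$I{\left(x \right)} = \frac{6}{-6 - \frac{x}{9}}$ ($I{\left(x \right)} = \frac{6}{-6 + \frac{\left(- \frac{1}{3}\right) x}{3}} = \frac{6}{-6 + - \frac{x}{3} \cdot \frac{1}{3}} = \frac{6}{-6 - \frac{x}{9}}$)
$M{\left(f \right)} = - \frac{29}{27}$ ($M{\left(f \right)} = 1 \frac{1}{\left(-54\right) \frac{1}{54 + 4}} = 1 \frac{1}{\left(-54\right) \frac{1}{58}} = 1 \frac{1}{- \frac{27}{29}} = 1 \left(- \frac{29}{27}\right) = - \frac{29}{27}$)
$23 \cdot 20 M{\left(-5 \right)} = 23 \cdot 20 \left(- \frac{29}{27}\right) = 460 \left(- \frac{29}{27}\right) = - \frac{13340}{27}$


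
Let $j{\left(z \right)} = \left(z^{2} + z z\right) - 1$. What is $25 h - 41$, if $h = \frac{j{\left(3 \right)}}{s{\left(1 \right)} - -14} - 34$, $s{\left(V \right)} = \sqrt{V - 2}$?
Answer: $- \frac{169577}{197} - \frac{425 i}{197} \approx -860.8 - 2.1574 i$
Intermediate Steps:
$s{\left(V \right)} = \sqrt{-2 + V}$
$j{\left(z \right)} = -1 + 2 z^{2}$ ($j{\left(z \right)} = \left(z^{2} + z^{2}\right) - 1 = 2 z^{2} - 1 = -1 + 2 z^{2}$)
$h = -34 + \frac{17 \left(14 - i\right)}{197}$ ($h = \frac{-1 + 2 \cdot 3^{2}}{\sqrt{-2 + 1} - -14} - 34 = \frac{-1 + 2 \cdot 9}{\sqrt{-1} + 14} - 34 = \frac{-1 + 18}{i + 14} - 34 = \frac{17}{14 + i} - 34 = 17 \frac{14 - i}{197} - 34 = \frac{17 \left(14 - i\right)}{197} - 34 = -34 + \frac{17 \left(14 - i\right)}{197} \approx -32.792 - 0.086294 i$)
$25 h - 41 = 25 \left(- \frac{6460}{197} - \frac{17 i}{197}\right) - 41 = \left(- \frac{161500}{197} - \frac{425 i}{197}\right) - 41 = - \frac{169577}{197} - \frac{425 i}{197}$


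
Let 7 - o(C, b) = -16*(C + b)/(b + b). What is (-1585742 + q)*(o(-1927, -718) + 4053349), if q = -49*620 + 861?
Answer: -2350471893325224/359 ≈ -6.5473e+12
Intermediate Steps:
q = -29519 (q = -30380 + 861 = -29519)
o(C, b) = 7 + 8*(C + b)/b (o(C, b) = 7 - (-16)*(C + b)/(b + b) = 7 - (-16)*(C + b)/((2*b)) = 7 - (-16)*(C + b)*(1/(2*b)) = 7 - (-16)*(C + b)/(2*b) = 7 - (-8)*(C + b)/b = 7 + 8*(C + b)/b)
(-1585742 + q)*(o(-1927, -718) + 4053349) = (-1585742 - 29519)*((15 + 8*(-1927)/(-718)) + 4053349) = -1615261*((15 + 8*(-1927)*(-1/718)) + 4053349) = -1615261*((15 + 7708/359) + 4053349) = -1615261*(13093/359 + 4053349) = -1615261*1455165384/359 = -2350471893325224/359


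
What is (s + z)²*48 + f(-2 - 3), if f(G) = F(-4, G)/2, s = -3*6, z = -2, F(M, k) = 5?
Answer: 38405/2 ≈ 19203.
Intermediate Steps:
s = -18
f(G) = 5/2
(s + z)²*48 + f(-2 - 3) = (-18 - 2)²*48 + 5/2 = (-20)²*48 + 5/2 = 400*48 + 5/2 = 19200 + 5/2 = 38405/2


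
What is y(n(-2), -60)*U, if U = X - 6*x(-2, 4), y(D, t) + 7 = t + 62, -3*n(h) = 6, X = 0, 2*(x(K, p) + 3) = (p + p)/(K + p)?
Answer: -30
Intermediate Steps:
x(K, p) = -3 + p/(K + p) (x(K, p) = -3 + ((p + p)/(K + p))/2 = -3 + ((2*p)/(K + p))/2 = -3 + (2*p/(K + p))/2 = -3 + p/(K + p))
n(h) = -2 (n(h) = -⅓*6 = -2)
y(D, t) = 55 + t (y(D, t) = -7 + (t + 62) = -7 + (62 + t) = 55 + t)
U = 6 (U = 0 - 6*(-3*(-2) - 2*4)/(-2 + 4) = 0 - 6*(6 - 8)/2 = 0 - 3*(-2) = 0 - 6*(-1) = 0 + 6 = 6)
y(n(-2), -60)*U = (55 - 60)*6 = -5*6 = -30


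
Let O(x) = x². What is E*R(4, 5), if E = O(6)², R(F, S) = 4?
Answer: 5184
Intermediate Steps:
E = 1296 (E = (6²)² = 36² = 1296)
E*R(4, 5) = 1296*4 = 5184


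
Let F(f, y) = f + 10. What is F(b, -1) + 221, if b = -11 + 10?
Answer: 230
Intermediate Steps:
b = -1
F(f, y) = 10 + f
F(b, -1) + 221 = (10 - 1) + 221 = 9 + 221 = 230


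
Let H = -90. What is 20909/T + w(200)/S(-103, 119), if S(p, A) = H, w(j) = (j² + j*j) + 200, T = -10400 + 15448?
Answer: -40296779/45432 ≈ -886.97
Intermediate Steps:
T = 5048
w(j) = 200 + 2*j² (w(j) = (j² + j²) + 200 = 2*j² + 200 = 200 + 2*j²)
S(p, A) = -90
20909/T + w(200)/S(-103, 119) = 20909/5048 + (200 + 2*200²)/(-90) = 20909*(1/5048) + (200 + 2*40000)*(-1/90) = 20909/5048 + (200 + 80000)*(-1/90) = 20909/5048 + 80200*(-1/90) = 20909/5048 - 8020/9 = -40296779/45432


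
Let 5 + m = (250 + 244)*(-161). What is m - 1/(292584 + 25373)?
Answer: -25289981824/317957 ≈ -79539.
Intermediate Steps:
m = -79539 (m = -5 + (250 + 244)*(-161) = -5 + 494*(-161) = -5 - 79534 = -79539)
m - 1/(292584 + 25373) = -79539 - 1/(292584 + 25373) = -79539 - 1/317957 = -25289981824/317957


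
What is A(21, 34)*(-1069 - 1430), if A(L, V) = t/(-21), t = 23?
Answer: 2737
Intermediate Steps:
A(L, V) = -23/21 (A(L, V) = 23/(-21) = 23*(-1/21) = -23/21)
A(21, 34)*(-1069 - 1430) = -23*(-1069 - 1430)/21 = -23/21*(-2499) = 2737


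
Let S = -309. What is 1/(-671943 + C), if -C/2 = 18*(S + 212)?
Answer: -1/668451 ≈ -1.4960e-6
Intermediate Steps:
C = 3492 (C = -36*(-309 + 212) = -36*(-97) = -2*(-1746) = 3492)
1/(-671943 + C) = 1/(-671943 + 3492) = 1/(-668451) = -1/668451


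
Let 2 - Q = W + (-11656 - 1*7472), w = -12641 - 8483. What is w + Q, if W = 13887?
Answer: -15881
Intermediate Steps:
w = -21124
Q = 5243 (Q = 2 - (13887 + (-11656 - 1*7472)) = 2 - (13887 + (-11656 - 7472)) = 2 - (13887 - 19128) = 2 - 1*(-5241) = 2 + 5241 = 5243)
w + Q = -21124 + 5243 = -15881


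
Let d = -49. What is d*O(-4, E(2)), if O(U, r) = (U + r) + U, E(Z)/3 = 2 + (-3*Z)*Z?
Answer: 1862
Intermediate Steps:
E(Z) = 6 - 9*Z² (E(Z) = 3*(2 + (-3*Z)*Z) = 3*(2 - 3*Z²) = 6 - 9*Z²)
O(U, r) = r + 2*U
d*O(-4, E(2)) = -49*((6 - 9*2²) + 2*(-4)) = -49*((6 - 9*4) - 8) = -49*((6 - 36) - 8) = -49*(-30 - 8) = -49*(-38) = 1862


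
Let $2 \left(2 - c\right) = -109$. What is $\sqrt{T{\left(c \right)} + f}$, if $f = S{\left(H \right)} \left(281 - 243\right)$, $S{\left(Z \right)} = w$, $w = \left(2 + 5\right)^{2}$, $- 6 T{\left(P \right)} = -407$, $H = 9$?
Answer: $\frac{\sqrt{69474}}{6} \approx 43.93$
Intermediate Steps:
$c = \frac{113}{2}$ ($c = 2 - - \frac{109}{2} = 2 + \frac{109}{2} = \frac{113}{2} \approx 56.5$)
$T{\left(P \right)} = \frac{407}{6}$ ($T{\left(P \right)} = \left(- \frac{1}{6}\right) \left(-407\right) = \frac{407}{6}$)
$w = 49$ ($w = 7^{2} = 49$)
$S{\left(Z \right)} = 49$
$f = 1862$ ($f = 49 \left(281 - 243\right) = 49 \cdot 38 = 1862$)
$\sqrt{T{\left(c \right)} + f} = \sqrt{\frac{407}{6} + 1862} = \sqrt{\frac{11579}{6}} = \frac{\sqrt{69474}}{6}$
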